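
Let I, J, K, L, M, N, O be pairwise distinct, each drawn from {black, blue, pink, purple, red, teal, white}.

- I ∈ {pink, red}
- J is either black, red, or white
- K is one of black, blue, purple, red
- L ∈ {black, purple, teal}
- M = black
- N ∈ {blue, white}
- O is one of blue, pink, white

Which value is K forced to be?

purple

M must be black (only option left). So J, K, L can't be black.
Among the 6 still-open variables, teal fits only L (and all 6 values in {blue, pink, purple, red, teal, white} must be used), so L = teal.
The 5 still-open variables together cover exactly {blue, pink, purple, red, white} — 5 values for 5 variables — and purple appears only in K's list, so K = purple.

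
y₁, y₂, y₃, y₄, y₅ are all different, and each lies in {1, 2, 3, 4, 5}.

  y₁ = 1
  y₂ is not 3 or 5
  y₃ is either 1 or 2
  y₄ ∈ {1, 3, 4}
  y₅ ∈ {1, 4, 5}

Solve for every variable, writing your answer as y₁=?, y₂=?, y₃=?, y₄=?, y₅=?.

y₁=1, y₂=4, y₃=2, y₄=3, y₅=5

y₁ has just one choice, so y₁ = 1. Strike 1 from y₂, y₃, y₄, y₅.
y₃'s domain is down to {2}, so y₃ = 2. Eliminate 2 elsewhere: y₂.
That leaves y₂ = 4. Eliminate 4 elsewhere: y₄, y₅.
y₄ must be 3 (only option left).
y₅'s domain is down to {5}, so y₅ = 5.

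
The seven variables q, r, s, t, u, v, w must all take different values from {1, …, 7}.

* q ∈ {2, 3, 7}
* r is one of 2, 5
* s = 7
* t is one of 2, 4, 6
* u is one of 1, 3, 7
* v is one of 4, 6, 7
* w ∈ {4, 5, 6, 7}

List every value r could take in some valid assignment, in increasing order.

2, 5

s has just one choice, so s = 7. Eliminate 7 elsewhere: q, u, v, w.
The 6 still-open variables together cover exactly {1, 2, 3, 4, 5, 6} — 6 values for 6 variables — and 1 appears only in u's list, so u = 1.
The 5 still-open variables draw from only 5 values {2, 3, 4, 5, 6}, so each is used; only q can be 3, hence q = 3.
No further eliminations apply; r can still be any of 2, 5.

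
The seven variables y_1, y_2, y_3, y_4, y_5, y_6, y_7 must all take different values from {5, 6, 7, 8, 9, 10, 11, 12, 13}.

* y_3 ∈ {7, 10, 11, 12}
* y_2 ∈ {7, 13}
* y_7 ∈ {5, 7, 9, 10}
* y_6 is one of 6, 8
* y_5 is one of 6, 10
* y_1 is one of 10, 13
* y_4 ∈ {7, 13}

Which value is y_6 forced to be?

The 2 variables y_2 and y_4 are confined to {7, 13}, which locks those values in; drop them from y_1, y_3, y_7.
y_1 has just one choice, so y_1 = 10. Remove 10 from y_3, y_5, y_7.
That leaves y_5 = 6. Remove 6 from y_6.
So y_6 = 8.

8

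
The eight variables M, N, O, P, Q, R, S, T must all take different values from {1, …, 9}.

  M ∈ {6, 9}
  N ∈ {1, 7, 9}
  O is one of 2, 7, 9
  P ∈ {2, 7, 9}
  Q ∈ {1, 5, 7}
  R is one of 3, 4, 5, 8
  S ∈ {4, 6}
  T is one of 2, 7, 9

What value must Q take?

5

O, P, T between them cover only {2, 7, 9} — a naked triple. Remove those values from M, N, Q.
M must be 6 (only option left). Strike 6 from S.
N must be 1 (only option left). Eliminate 1 elsewhere: Q.
So Q = 5.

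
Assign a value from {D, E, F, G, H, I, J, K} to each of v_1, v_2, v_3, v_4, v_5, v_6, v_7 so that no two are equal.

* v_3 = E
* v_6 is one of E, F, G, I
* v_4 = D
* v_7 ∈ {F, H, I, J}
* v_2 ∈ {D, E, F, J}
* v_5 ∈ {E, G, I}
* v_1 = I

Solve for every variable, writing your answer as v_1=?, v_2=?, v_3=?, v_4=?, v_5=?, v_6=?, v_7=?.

v_1=I, v_2=J, v_3=E, v_4=D, v_5=G, v_6=F, v_7=H

v_1's domain is down to {I}, so v_1 = I. So v_5, v_6, v_7 can't be I.
v_3 has just one choice, so v_3 = E. Strike E from v_2, v_5, v_6.
v_4 has just one choice, so v_4 = D. Eliminate D elsewhere: v_2.
v_5 has just one choice, so v_5 = G. Eliminate G elsewhere: v_6.
That leaves v_6 = F. Strike F from v_2, v_7.
v_2 has just one choice, so v_2 = J. Remove J from v_7.
v_7 must be H (only option left).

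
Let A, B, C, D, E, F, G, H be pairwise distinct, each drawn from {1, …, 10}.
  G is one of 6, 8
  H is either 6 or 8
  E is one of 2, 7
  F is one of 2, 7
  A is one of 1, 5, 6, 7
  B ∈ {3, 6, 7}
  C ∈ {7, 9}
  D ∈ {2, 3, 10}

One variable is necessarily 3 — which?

B

E and F share exactly the 2 values {2, 7}; by pigeonhole those values go to them, so strike 2, 7 from A, B, C, D.
C's domain is down to {9}, so C = 9.
G and H share exactly the 2 values {6, 8}; by pigeonhole those values go to them, so strike 6, 8 from A, B.
So 3 goes to B.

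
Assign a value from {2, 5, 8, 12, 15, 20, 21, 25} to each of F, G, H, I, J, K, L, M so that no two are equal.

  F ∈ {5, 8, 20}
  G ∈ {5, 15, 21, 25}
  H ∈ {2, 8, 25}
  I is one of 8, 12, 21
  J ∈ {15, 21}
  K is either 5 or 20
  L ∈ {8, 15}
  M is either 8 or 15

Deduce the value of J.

The 8 variables together cover exactly {2, 5, 8, 12, 15, 20, 21, 25} — 8 values for 8 variables — and 2 appears only in H's list, so H = 2.
Among the 7 still-open variables, 12 fits only I (and all 7 values in {5, 8, 12, 15, 20, 21, 25} must be used), so I = 12.
Among the 6 still-open variables, 25 fits only G (and all 6 values in {5, 8, 15, 20, 21, 25} must be used), so G = 25.
The 5 still-open variables draw from only 5 values {5, 8, 15, 20, 21}, so each is used; only J can be 21, hence J = 21.

21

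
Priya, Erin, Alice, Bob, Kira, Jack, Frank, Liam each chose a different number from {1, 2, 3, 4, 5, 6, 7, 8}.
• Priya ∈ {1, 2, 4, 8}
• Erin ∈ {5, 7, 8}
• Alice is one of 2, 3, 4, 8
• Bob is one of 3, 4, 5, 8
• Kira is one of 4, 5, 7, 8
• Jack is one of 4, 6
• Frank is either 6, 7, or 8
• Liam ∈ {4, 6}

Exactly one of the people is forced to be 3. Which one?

The 8 variables draw from only 8 values {1, 2, 3, 4, 5, 6, 7, 8}, so each is used; only Priya can be 1, hence Priya = 1.
Among the 7 still-open variables, 2 fits only Alice (and all 7 values in {2, 3, 4, 5, 6, 7, 8} must be used), so Alice = 2.
The 6 still-open variables draw from only 6 values {3, 4, 5, 6, 7, 8}, so each is used; only Bob can be 3, hence Bob = 3.

Bob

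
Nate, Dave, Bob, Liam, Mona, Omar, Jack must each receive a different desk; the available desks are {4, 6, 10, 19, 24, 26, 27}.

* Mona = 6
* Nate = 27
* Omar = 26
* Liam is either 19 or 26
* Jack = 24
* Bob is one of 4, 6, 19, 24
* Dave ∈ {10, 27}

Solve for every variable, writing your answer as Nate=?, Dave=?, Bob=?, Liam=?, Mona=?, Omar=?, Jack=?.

Nate=27, Dave=10, Bob=4, Liam=19, Mona=6, Omar=26, Jack=24

Nate must be 27 (only option left). Strike 27 from Dave.
That leaves Dave = 10.
Mona has just one choice, so Mona = 6. Strike 6 from Bob.
Omar must be 26 (only option left). Strike 26 from Liam.
Jack must be 24 (only option left). Strike 24 from Bob.
That leaves Liam = 19. So Bob can't be 19.
Bob has just one choice, so Bob = 4.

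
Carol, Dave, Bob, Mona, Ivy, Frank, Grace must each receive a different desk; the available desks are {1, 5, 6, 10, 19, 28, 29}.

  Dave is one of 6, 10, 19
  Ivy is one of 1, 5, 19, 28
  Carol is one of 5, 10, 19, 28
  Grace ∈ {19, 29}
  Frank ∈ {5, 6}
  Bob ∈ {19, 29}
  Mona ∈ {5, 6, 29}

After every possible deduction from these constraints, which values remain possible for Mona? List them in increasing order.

Among the 7 variables, 1 fits only Ivy (and all 7 values in {1, 5, 6, 10, 19, 28, 29} must be used), so Ivy = 1.
Among the 6 still-open variables, 28 fits only Carol (and all 6 values in {5, 6, 10, 19, 28, 29} must be used), so Carol = 28.
The 5 still-open variables together cover exactly {5, 6, 10, 19, 29} — 5 values for 5 variables — and 10 appears only in Dave's list, so Dave = 10.
The 2 variables Bob and Grace are confined to {19, 29}, which locks those values in; drop them from Mona.
No further eliminations apply; Mona can still be any of 5, 6.

5, 6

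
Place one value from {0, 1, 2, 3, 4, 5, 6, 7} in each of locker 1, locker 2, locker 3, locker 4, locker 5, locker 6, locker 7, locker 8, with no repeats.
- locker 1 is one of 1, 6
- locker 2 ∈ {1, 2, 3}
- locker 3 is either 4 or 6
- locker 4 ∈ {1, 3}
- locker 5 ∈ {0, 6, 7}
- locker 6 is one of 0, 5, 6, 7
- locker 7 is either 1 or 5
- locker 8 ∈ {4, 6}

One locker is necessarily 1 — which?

locker 1

The 8 variables together cover exactly {0, 1, 2, 3, 4, 5, 6, 7} — 8 values for 8 variables — and 2 appears only in locker 2's list, so locker 2 = 2.
The 7 still-open variables draw from only 7 values {0, 1, 3, 4, 5, 6, 7}, so each is used; only locker 4 can be 3, hence locker 4 = 3.
locker 3 and locker 8 between them cover only {4, 6} — a naked pair. Remove those values from locker 1, locker 5, locker 6.
So 1 goes to locker 1.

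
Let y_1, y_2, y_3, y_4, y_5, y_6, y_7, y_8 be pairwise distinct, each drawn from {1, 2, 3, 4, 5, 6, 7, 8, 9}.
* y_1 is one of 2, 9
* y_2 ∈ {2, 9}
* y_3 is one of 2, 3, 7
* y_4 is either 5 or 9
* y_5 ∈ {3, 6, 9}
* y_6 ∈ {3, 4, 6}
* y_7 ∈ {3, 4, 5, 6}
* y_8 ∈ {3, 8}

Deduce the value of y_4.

5

The 8 variables together cover exactly {2, 3, 4, 5, 6, 7, 8, 9} — 8 values for 8 variables — and 7 appears only in y_3's list, so y_3 = 7.
Among the 7 still-open variables, 8 fits only y_8 (and all 7 values in {2, 3, 4, 5, 6, 8, 9} must be used), so y_8 = 8.
y_1 and y_2 share exactly the 2 values {2, 9}; by pigeonhole those values go to them, so strike 2, 9 from y_4, y_5.
So y_4 = 5.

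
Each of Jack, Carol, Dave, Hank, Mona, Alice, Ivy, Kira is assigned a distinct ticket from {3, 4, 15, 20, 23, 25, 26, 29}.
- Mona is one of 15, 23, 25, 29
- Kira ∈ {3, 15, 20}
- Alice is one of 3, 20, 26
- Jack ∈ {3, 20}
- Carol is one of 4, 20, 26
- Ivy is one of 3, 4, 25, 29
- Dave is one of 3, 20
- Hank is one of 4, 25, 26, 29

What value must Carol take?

The 8 variables draw from only 8 values {3, 4, 15, 20, 23, 25, 26, 29}, so each is used; only Mona can be 23, hence Mona = 23.
The 7 still-open variables draw from only 7 values {3, 4, 15, 20, 25, 26, 29}, so each is used; only Kira can be 15, hence Kira = 15.
Jack and Dave share exactly the 2 values {3, 20}; by pigeonhole those values go to them, so strike 3, 20 from Carol, Alice, Ivy.
That leaves Alice = 26. Strike 26 from Carol, Hank.
So Carol = 4.

4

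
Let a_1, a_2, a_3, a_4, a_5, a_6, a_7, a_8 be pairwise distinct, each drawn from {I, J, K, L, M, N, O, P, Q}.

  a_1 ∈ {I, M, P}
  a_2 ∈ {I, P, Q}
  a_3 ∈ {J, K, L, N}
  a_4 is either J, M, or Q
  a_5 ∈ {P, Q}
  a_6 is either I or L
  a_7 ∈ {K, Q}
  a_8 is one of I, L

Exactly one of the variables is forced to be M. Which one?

a_1

The 8 variables draw from only 8 values {I, J, K, L, M, N, P, Q}, so each is used; only a_3 can be N, hence a_3 = N.
The 7 still-open variables together cover exactly {I, J, K, L, M, P, Q} — 7 values for 7 variables — and J appears only in a_4's list, so a_4 = J.
The 6 still-open variables together cover exactly {I, K, L, M, P, Q} — 6 values for 6 variables — and K appears only in a_7's list, so a_7 = K.
The 5 still-open variables draw from only 5 values {I, L, M, P, Q}, so each is used; only a_1 can be M, hence a_1 = M.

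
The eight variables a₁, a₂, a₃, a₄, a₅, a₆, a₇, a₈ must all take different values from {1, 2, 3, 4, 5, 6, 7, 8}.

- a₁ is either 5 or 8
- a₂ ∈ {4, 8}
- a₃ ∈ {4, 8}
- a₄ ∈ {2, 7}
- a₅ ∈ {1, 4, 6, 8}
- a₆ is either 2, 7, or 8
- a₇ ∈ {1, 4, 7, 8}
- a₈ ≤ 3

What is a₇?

The 8 variables together cover exactly {1, 2, 3, 4, 5, 6, 7, 8} — 8 values for 8 variables — and 3 appears only in a₈'s list, so a₈ = 3.
The 7 still-open variables together cover exactly {1, 2, 4, 5, 6, 7, 8} — 7 values for 7 variables — and 5 appears only in a₁'s list, so a₁ = 5.
Among the 6 still-open variables, 6 fits only a₅ (and all 6 values in {1, 2, 4, 6, 7, 8} must be used), so a₅ = 6.
The 5 still-open variables together cover exactly {1, 2, 4, 7, 8} — 5 values for 5 variables — and 1 appears only in a₇'s list, so a₇ = 1.

1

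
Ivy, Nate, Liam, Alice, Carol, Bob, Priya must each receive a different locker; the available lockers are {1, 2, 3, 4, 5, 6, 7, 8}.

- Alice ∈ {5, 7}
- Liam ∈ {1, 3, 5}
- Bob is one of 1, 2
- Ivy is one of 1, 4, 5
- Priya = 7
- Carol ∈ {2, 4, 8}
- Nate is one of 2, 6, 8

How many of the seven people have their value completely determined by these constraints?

Priya must be 7 (only option left). Strike 7 from Alice.
Alice must be 5 (only option left). Remove 5 from Ivy, Liam.
Determined: Alice=5, Priya=7. The other people each still have more than one consistent value. That makes 2.

2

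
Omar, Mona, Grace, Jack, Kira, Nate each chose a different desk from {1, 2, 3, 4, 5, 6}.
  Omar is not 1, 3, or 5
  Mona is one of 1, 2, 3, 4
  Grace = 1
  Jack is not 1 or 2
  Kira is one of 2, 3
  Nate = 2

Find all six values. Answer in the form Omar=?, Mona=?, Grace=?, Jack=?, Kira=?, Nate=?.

Omar=6, Mona=4, Grace=1, Jack=5, Kira=3, Nate=2

Grace has just one choice, so Grace = 1. Eliminate 1 elsewhere: Mona.
Nate must be 2 (only option left). Strike 2 from Omar, Mona, Kira.
Kira has just one choice, so Kira = 3. Eliminate 3 elsewhere: Mona, Jack.
Mona's domain is down to {4}, so Mona = 4. So Omar, Jack can't be 4.
That leaves Omar = 6. So Jack can't be 6.
Jack's domain is down to {5}, so Jack = 5.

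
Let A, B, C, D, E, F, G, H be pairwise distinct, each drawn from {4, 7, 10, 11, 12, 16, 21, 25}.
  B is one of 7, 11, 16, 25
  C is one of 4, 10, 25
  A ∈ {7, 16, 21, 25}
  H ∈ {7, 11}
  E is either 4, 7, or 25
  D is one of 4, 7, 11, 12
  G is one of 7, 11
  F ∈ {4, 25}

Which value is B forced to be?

16

Among the 8 variables, 10 fits only C (and all 8 values in {4, 7, 10, 11, 12, 16, 21, 25} must be used), so C = 10.
The 7 still-open variables together cover exactly {4, 7, 11, 12, 16, 21, 25} — 7 values for 7 variables — and 12 appears only in D's list, so D = 12.
The 6 still-open variables draw from only 6 values {4, 7, 11, 16, 21, 25}, so each is used; only A can be 21, hence A = 21.
The 5 still-open variables together cover exactly {4, 7, 11, 16, 25} — 5 values for 5 variables — and 16 appears only in B's list, so B = 16.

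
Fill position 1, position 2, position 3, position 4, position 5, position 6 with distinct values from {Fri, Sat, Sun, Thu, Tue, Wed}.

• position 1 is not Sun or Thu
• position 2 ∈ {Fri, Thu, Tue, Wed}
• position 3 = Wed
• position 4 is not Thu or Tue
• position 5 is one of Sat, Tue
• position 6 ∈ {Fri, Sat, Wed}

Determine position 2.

position 3's domain is down to {Wed}, so position 3 = Wed. So position 1, position 2, position 4, position 6 can't be Wed.
The 5 still-open variables together cover exactly {Fri, Sat, Sun, Thu, Tue} — 5 values for 5 variables — and Sun appears only in position 4's list, so position 4 = Sun.
The 4 still-open variables together cover exactly {Fri, Sat, Thu, Tue} — 4 values for 4 variables — and Thu appears only in position 2's list, so position 2 = Thu.

Thu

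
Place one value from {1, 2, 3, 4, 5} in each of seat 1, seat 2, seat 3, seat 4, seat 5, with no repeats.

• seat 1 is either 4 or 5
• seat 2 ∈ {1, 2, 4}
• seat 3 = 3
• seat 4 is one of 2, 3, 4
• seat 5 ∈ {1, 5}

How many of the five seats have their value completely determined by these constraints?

seat 3's domain is down to {3}, so seat 3 = 3. Eliminate 3 elsewhere: seat 4.
Determined: seat 3=3. The other seats each still have more than one consistent value. That makes 1.

1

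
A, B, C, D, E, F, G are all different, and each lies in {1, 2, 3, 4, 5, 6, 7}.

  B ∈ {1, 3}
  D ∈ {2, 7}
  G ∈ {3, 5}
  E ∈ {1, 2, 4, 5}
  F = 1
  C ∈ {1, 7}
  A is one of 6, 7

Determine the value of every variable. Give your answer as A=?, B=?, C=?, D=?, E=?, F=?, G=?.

A=6, B=3, C=7, D=2, E=4, F=1, G=5

F has just one choice, so F = 1. Eliminate 1 elsewhere: B, C, E.
B must be 3 (only option left). Strike 3 from G.
C's domain is down to {7}, so C = 7. So A, D can't be 7.
That leaves D = 2. Remove 2 from E.
That leaves G = 5. Remove 5 from E.
A's domain is down to {6}, so A = 6.
That leaves E = 4.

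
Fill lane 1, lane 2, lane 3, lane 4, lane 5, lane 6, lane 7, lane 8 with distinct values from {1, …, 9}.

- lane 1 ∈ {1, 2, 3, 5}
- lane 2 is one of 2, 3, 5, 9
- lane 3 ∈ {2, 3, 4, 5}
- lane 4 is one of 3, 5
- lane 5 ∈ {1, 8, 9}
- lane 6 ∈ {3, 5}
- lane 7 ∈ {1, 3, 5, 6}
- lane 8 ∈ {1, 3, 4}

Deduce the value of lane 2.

The 8 variables draw from only 8 values {1, 2, 3, 4, 5, 6, 8, 9}, so each is used; only lane 7 can be 6, hence lane 7 = 6.
Among the 7 still-open variables, 8 fits only lane 5 (and all 7 values in {1, 2, 3, 4, 5, 8, 9} must be used), so lane 5 = 8.
Among the 6 still-open variables, 9 fits only lane 2 (and all 6 values in {1, 2, 3, 4, 5, 9} must be used), so lane 2 = 9.

9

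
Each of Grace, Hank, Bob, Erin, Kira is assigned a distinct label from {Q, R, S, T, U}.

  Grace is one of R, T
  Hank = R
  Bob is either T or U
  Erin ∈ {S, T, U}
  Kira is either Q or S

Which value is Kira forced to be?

Q

Hank must be R (only option left). Strike R from Grace.
Grace's domain is down to {T}, so Grace = T. Strike T from Bob, Erin.
Bob has just one choice, so Bob = U. Remove U from Erin.
That leaves Erin = S. So Kira can't be S.
So Kira = Q.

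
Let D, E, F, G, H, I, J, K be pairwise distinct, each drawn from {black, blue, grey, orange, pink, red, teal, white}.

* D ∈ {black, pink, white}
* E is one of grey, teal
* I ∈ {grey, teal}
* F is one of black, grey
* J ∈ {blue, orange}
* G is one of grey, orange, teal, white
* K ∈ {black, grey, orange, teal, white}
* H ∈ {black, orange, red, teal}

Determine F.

The 8 variables together cover exactly {black, blue, grey, orange, pink, red, teal, white} — 8 values for 8 variables — and blue appears only in J's list, so J = blue.
The 7 still-open variables draw from only 7 values {black, grey, orange, pink, red, teal, white}, so each is used; only D can be pink, hence D = pink.
The 6 still-open variables together cover exactly {black, grey, orange, red, teal, white} — 6 values for 6 variables — and red appears only in H's list, so H = red.
The 2 variables E and I are confined to {grey, teal}, which locks those values in; drop them from F, G, K.
So F = black.

black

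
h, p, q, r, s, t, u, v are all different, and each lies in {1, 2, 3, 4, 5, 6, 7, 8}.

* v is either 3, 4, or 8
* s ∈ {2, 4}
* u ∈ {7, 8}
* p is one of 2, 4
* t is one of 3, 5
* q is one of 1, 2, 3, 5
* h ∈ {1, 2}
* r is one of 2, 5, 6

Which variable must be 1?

h

Among the 8 variables, 6 fits only r (and all 8 values in {1, 2, 3, 4, 5, 6, 7, 8} must be used), so r = 6.
The 7 still-open variables draw from only 7 values {1, 2, 3, 4, 5, 7, 8}, so each is used; only u can be 7, hence u = 7.
The 6 still-open variables draw from only 6 values {1, 2, 3, 4, 5, 8}, so each is used; only v can be 8, hence v = 8.
p and s share exactly the 2 values {2, 4}; by pigeonhole those values go to them, so strike 2, 4 from h, q.
So 1 goes to h.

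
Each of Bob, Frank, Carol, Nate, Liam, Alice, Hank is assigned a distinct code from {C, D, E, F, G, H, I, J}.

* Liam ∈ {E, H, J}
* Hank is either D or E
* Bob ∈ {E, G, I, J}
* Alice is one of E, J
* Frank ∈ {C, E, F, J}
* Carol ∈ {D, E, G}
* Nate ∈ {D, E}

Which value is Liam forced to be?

Nate and Hank between them cover only {D, E} — a naked pair. Remove those values from Bob, Frank, Carol, Liam, Alice.
Carol must be G (only option left). Strike G from Bob.
Alice's domain is down to {J}, so Alice = J. So Bob, Frank, Liam can't be J.
So Liam = H.

H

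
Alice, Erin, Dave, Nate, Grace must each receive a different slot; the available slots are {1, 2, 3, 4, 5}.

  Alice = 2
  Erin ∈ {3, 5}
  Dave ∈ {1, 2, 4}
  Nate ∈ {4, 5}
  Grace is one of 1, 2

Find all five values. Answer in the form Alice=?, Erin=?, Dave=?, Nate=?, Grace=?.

Alice=2, Erin=3, Dave=4, Nate=5, Grace=1

Alice has just one choice, so Alice = 2. Remove 2 from Dave, Grace.
That leaves Grace = 1. Remove 1 from Dave.
Dave has just one choice, so Dave = 4. Remove 4 from Nate.
Nate has just one choice, so Nate = 5. Strike 5 from Erin.
That leaves Erin = 3.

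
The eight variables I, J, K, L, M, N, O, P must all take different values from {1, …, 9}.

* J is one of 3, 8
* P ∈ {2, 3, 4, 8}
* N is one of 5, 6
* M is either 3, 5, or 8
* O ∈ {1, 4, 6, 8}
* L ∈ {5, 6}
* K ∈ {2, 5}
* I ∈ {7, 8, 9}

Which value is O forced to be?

1

L and N between them cover only {5, 6} — a naked pair. Remove those values from K, M, O.
K must be 2 (only option left). So P can't be 2.
J and M between them cover only {3, 8} — a naked pair. Remove those values from I, O, P.
P's domain is down to {4}, so P = 4. Remove 4 from O.
So O = 1.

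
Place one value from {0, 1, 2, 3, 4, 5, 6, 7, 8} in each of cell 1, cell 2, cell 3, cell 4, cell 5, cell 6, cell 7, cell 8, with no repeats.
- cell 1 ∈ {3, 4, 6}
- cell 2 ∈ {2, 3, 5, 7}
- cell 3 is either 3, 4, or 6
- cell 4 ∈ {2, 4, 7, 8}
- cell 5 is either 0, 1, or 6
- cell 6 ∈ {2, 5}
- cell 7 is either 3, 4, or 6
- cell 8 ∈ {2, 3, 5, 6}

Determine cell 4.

8

The 3 variables cell 1, cell 3, cell 7 are confined to {3, 4, 6}, which locks those values in; drop them from cell 2, cell 4, cell 5, cell 8.
cell 6 and cell 8 between them cover only {2, 5} — a naked pair. Remove those values from cell 2, cell 4.
cell 2's domain is down to {7}, so cell 2 = 7. So cell 4 can't be 7.
So cell 4 = 8.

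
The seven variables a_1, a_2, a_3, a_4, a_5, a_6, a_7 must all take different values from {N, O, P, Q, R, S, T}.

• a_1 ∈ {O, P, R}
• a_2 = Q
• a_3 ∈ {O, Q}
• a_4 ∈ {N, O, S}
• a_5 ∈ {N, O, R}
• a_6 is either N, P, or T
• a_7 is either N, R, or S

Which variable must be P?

a_1

a_2 must be Q (only option left). Strike Q from a_3.
a_3 has just one choice, so a_3 = O. Remove O from a_1, a_4, a_5.
The 5 still-open variables draw from only 5 values {N, P, R, S, T}, so each is used; only a_6 can be T, hence a_6 = T.
Among the 4 still-open variables, P fits only a_1 (and all 4 values in {N, P, R, S} must be used), so a_1 = P.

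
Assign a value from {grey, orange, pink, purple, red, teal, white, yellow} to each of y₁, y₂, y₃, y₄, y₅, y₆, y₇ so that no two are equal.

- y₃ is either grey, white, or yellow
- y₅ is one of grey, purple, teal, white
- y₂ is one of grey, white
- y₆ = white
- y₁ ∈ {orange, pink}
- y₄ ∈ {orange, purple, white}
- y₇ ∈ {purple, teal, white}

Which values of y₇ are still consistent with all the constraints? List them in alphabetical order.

y₆ has just one choice, so y₆ = white. So y₂, y₃, y₄, y₅, y₇ can't be white.
That leaves y₂ = grey. So y₃, y₅ can't be grey.
y₃ has just one choice, so y₃ = yellow.
The 4 still-open variables draw from only 4 values {orange, pink, purple, teal}, so each is used; only y₁ can be pink, hence y₁ = pink.
Among the 3 still-open variables, orange fits only y₄ (and all 3 values in {orange, purple, teal} must be used), so y₄ = orange.
No further eliminations apply; y₇ can still be any of purple, teal.

purple, teal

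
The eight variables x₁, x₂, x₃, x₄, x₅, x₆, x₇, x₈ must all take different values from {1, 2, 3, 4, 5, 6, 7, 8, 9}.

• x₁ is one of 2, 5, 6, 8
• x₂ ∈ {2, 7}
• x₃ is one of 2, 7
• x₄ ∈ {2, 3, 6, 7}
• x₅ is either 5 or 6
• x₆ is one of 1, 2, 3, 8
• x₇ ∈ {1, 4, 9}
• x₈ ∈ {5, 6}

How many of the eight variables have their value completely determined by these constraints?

x₂ and x₃ between them cover only {2, 7} — a naked pair. Remove those values from x₁, x₄, x₆.
The 2 variables x₅ and x₈ are confined to {5, 6}, which locks those values in; drop them from x₁, x₄.
That leaves x₁ = 8. Remove 8 from x₆.
x₄'s domain is down to {3}, so x₄ = 3. Eliminate 3 elsewhere: x₆.
x₆ must be 1 (only option left). Eliminate 1 elsewhere: x₇.
Determined: x₁=8, x₄=3, x₆=1. The other variables each still have more than one consistent value. That makes 3.

3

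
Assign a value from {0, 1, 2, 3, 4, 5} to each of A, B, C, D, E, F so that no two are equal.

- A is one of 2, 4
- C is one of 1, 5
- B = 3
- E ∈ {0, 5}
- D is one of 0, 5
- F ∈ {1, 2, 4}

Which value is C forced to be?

B's domain is down to {3}, so B = 3.
The 2 variables D and E are confined to {0, 5}, which locks those values in; drop them from C.
So C = 1.

1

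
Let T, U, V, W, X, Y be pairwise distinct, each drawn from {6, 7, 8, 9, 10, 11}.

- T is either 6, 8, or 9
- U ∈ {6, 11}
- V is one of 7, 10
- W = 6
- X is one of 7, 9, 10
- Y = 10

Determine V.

W must be 6 (only option left). Remove 6 from T, U.
Y has just one choice, so Y = 10. Strike 10 from V, X.
So V = 7.

7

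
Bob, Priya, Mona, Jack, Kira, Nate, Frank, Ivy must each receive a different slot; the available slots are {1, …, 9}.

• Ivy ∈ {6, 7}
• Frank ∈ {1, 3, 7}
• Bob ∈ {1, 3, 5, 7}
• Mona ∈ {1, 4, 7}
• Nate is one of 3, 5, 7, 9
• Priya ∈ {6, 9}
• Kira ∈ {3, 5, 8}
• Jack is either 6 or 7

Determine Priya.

9

Among the 8 variables, 4 fits only Mona (and all 8 values in {1, 3, 4, 5, 6, 7, 8, 9} must be used), so Mona = 4.
The 7 still-open variables together cover exactly {1, 3, 5, 6, 7, 8, 9} — 7 values for 7 variables — and 8 appears only in Kira's list, so Kira = 8.
Jack and Ivy between them cover only {6, 7} — a naked pair. Remove those values from Bob, Priya, Nate, Frank.
So Priya = 9.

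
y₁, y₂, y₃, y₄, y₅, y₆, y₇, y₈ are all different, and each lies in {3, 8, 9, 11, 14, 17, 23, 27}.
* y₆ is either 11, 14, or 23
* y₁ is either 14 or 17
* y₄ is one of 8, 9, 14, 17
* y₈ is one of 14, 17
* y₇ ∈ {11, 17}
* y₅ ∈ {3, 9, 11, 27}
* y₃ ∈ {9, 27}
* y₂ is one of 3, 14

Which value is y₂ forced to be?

3

Among the 8 variables, 8 fits only y₄ (and all 8 values in {3, 8, 9, 11, 14, 17, 23, 27} must be used), so y₄ = 8.
The 7 still-open variables together cover exactly {3, 9, 11, 14, 17, 23, 27} — 7 values for 7 variables — and 23 appears only in y₆'s list, so y₆ = 23.
y₁ and y₈ between them cover only {14, 17} — a naked pair. Remove those values from y₂, y₇.
So y₂ = 3.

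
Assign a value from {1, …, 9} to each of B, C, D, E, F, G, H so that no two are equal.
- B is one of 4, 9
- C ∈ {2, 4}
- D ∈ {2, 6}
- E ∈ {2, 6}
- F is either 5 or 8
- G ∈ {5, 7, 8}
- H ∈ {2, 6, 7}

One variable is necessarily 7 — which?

H

Among the 7 variables, 9 fits only B (and all 7 values in {2, 4, 5, 6, 7, 8, 9} must be used), so B = 9.
Among the 6 still-open variables, 4 fits only C (and all 6 values in {2, 4, 5, 6, 7, 8} must be used), so C = 4.
The 2 variables D and E are confined to {2, 6}, which locks those values in; drop them from H.
So 7 goes to H.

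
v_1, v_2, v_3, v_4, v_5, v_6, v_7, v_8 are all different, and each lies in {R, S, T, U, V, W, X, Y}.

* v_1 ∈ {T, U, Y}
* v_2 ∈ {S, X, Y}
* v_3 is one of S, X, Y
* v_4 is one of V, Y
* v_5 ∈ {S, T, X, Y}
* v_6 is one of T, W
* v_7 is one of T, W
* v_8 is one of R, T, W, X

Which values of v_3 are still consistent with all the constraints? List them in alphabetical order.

The 8 variables together cover exactly {R, S, T, U, V, W, X, Y} — 8 values for 8 variables — and R appears only in v_8's list, so v_8 = R.
Among the 7 still-open variables, U fits only v_1 (and all 7 values in {S, T, U, V, W, X, Y} must be used), so v_1 = U.
Among the 6 still-open variables, V fits only v_4 (and all 6 values in {S, T, V, W, X, Y} must be used), so v_4 = V.
v_6 and v_7 share exactly the 2 values {T, W}; by pigeonhole those values go to them, so strike T, W from v_5.
No further eliminations apply; v_3 can still be any of S, X, Y.

S, X, Y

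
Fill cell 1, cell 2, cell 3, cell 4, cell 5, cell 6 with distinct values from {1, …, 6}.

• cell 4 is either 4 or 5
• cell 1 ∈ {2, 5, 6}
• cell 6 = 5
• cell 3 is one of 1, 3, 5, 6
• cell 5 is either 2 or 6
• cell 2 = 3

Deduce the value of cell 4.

cell 2 has just one choice, so cell 2 = 3. Remove 3 from cell 3.
cell 6 has just one choice, so cell 6 = 5. Eliminate 5 elsewhere: cell 1, cell 3, cell 4.
So cell 4 = 4.

4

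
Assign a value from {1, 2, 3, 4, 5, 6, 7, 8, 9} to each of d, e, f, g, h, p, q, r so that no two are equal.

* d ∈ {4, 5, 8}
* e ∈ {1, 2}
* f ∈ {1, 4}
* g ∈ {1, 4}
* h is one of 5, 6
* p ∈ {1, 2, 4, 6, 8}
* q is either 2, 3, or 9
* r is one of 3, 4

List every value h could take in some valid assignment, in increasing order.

5, 6

Among the 8 variables, 9 fits only q (and all 8 values in {1, 2, 3, 4, 5, 6, 8, 9} must be used), so q = 9.
The 7 still-open variables together cover exactly {1, 2, 3, 4, 5, 6, 8} — 7 values for 7 variables — and 3 appears only in r's list, so r = 3.
f and g between them cover only {1, 4} — a naked pair. Remove those values from d, e, p.
That leaves e = 2. Remove 2 from p.
No further eliminations apply; h can still be any of 5, 6.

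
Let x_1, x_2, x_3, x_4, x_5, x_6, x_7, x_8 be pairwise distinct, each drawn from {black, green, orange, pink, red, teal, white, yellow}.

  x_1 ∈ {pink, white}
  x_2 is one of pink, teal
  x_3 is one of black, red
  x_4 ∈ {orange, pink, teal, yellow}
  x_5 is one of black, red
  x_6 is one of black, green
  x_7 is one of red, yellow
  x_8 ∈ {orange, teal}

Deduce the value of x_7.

yellow

The 8 variables together cover exactly {black, green, orange, pink, red, teal, white, yellow} — 8 values for 8 variables — and green appears only in x_6's list, so x_6 = green.
Among the 7 still-open variables, white fits only x_1 (and all 7 values in {black, orange, pink, red, teal, white, yellow} must be used), so x_1 = white.
The 2 variables x_3 and x_5 are confined to {black, red}, which locks those values in; drop them from x_7.
So x_7 = yellow.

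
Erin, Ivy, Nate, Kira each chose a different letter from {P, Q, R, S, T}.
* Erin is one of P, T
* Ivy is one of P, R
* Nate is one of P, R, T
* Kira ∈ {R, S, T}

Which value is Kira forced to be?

S

The 4 variables draw from only 4 values {P, R, S, T}, so each is used; only Kira can be S, hence Kira = S.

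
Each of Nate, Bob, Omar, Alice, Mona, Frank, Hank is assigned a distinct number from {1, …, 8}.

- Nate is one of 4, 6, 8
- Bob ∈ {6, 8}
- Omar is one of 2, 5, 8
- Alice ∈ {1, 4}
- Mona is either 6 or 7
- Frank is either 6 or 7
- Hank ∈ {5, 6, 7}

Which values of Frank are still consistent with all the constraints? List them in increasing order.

6, 7

Among the 7 variables, 1 fits only Alice (and all 7 values in {1, 2, 4, 5, 6, 7, 8} must be used), so Alice = 1.
The 6 still-open variables together cover exactly {2, 4, 5, 6, 7, 8} — 6 values for 6 variables — and 2 appears only in Omar's list, so Omar = 2.
Among the 5 still-open variables, 4 fits only Nate (and all 5 values in {4, 5, 6, 7, 8} must be used), so Nate = 4.
Among the 4 still-open variables, 5 fits only Hank (and all 4 values in {5, 6, 7, 8} must be used), so Hank = 5.
The 3 still-open variables together cover exactly {6, 7, 8} — 3 values for 3 variables — and 8 appears only in Bob's list, so Bob = 8.
No further eliminations apply; Frank can still be any of 6, 7.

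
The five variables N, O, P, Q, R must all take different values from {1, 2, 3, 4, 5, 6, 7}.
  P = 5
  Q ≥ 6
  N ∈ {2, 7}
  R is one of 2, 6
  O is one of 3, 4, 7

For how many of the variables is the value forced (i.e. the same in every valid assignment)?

1

P's domain is down to {5}, so P = 5.
N, Q, R share exactly the 3 values {2, 6, 7}; by pigeonhole those values go to them, so strike 2, 6, 7 from O.
Determined: P=5. The other variables each still have more than one consistent value. That makes 1.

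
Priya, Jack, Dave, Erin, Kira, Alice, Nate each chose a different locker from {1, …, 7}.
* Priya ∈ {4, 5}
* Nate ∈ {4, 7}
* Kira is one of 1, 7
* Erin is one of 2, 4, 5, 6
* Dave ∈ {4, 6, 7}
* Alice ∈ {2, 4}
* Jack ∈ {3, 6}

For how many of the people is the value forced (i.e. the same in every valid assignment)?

2

The 7 variables together cover exactly {1, 2, 3, 4, 5, 6, 7} — 7 values for 7 variables — and 1 appears only in Kira's list, so Kira = 1.
Among the 6 still-open variables, 3 fits only Jack (and all 6 values in {2, 3, 4, 5, 6, 7} must be used), so Jack = 3.
Determined: Jack=3, Kira=1. The other people each still have more than one consistent value. That makes 2.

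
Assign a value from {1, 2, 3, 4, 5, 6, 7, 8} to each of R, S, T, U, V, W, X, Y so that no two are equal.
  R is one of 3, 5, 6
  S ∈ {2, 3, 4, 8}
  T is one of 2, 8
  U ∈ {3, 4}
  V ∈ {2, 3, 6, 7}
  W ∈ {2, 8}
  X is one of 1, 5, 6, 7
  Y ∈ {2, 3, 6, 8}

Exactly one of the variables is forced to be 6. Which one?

Y

The 8 variables draw from only 8 values {1, 2, 3, 4, 5, 6, 7, 8}, so each is used; only X can be 1, hence X = 1.
Among the 7 still-open variables, 5 fits only R (and all 7 values in {2, 3, 4, 5, 6, 7, 8} must be used), so R = 5.
Among the 6 still-open variables, 7 fits only V (and all 6 values in {2, 3, 4, 6, 7, 8} must be used), so V = 7.
Among the 5 still-open variables, 6 fits only Y (and all 5 values in {2, 3, 4, 6, 8} must be used), so Y = 6.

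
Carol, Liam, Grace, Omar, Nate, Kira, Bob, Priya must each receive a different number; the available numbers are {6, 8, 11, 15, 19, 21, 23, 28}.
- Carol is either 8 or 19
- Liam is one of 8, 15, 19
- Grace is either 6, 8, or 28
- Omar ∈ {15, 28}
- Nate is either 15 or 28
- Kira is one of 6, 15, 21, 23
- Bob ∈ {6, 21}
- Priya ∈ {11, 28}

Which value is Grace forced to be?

Among the 8 variables, 11 fits only Priya (and all 8 values in {6, 8, 11, 15, 19, 21, 23, 28} must be used), so Priya = 11.
Among the 7 still-open variables, 23 fits only Kira (and all 7 values in {6, 8, 15, 19, 21, 23, 28} must be used), so Kira = 23.
The 6 still-open variables together cover exactly {6, 8, 15, 19, 21, 28} — 6 values for 6 variables — and 21 appears only in Bob's list, so Bob = 21.
The 5 still-open variables draw from only 5 values {6, 8, 15, 19, 28}, so each is used; only Grace can be 6, hence Grace = 6.

6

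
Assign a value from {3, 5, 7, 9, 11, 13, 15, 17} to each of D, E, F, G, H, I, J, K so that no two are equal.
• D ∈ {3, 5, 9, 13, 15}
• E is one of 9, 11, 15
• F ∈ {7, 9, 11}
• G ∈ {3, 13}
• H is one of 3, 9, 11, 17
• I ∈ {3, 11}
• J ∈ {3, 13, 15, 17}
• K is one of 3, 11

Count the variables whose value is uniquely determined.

3

The 8 variables draw from only 8 values {3, 5, 7, 9, 11, 13, 15, 17}, so each is used; only D can be 5, hence D = 5.
The 7 still-open variables draw from only 7 values {3, 7, 9, 11, 13, 15, 17}, so each is used; only F can be 7, hence F = 7.
I and K share exactly the 2 values {3, 11}; by pigeonhole those values go to them, so strike 3, 11 from E, G, H, J.
That leaves G = 13. So J can't be 13.
Determined: D=5, F=7, G=13. The other variables each still have more than one consistent value. That makes 3.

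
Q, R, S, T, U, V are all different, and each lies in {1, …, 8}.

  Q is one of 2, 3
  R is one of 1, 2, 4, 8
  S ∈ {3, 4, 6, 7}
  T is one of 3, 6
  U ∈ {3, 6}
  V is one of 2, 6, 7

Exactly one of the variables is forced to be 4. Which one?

T and U share exactly the 2 values {3, 6}; by pigeonhole those values go to them, so strike 3, 6 from Q, S, V.
Q's domain is down to {2}, so Q = 2. So R, V can't be 2.
V has just one choice, so V = 7. Strike 7 from S.
So 4 goes to S.

S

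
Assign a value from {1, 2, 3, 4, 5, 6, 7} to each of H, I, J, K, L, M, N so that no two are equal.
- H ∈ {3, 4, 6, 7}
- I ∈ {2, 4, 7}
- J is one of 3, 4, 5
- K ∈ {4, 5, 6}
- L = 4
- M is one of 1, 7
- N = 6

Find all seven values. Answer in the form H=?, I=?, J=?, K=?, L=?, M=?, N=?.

L must be 4 (only option left). Remove 4 from H, I, J, K.
N must be 6 (only option left). Eliminate 6 elsewhere: H, K.
That leaves K = 5. So J can't be 5.
J must be 3 (only option left). Remove 3 from H.
H has just one choice, so H = 7. Eliminate 7 elsewhere: I, M.
That leaves I = 2.
M must be 1 (only option left).

H=7, I=2, J=3, K=5, L=4, M=1, N=6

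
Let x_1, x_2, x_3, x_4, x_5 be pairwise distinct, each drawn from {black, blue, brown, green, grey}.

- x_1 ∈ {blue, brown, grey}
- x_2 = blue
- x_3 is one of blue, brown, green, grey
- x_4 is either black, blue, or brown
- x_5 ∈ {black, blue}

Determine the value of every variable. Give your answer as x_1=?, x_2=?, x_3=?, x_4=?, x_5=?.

x_1=grey, x_2=blue, x_3=green, x_4=brown, x_5=black

x_2's domain is down to {blue}, so x_2 = blue. Remove blue from x_1, x_3, x_4, x_5.
x_5 has just one choice, so x_5 = black. Strike black from x_4.
x_4's domain is down to {brown}, so x_4 = brown. Remove brown from x_1, x_3.
x_1 must be grey (only option left). Strike grey from x_3.
x_3 must be green (only option left).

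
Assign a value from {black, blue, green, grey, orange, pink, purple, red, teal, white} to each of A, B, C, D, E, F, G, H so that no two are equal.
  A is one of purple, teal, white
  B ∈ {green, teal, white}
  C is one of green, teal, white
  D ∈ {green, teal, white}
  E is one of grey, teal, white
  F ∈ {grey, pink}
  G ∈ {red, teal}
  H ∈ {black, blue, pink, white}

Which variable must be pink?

F

B, C, D share exactly the 3 values {green, teal, white}; by pigeonhole those values go to them, so strike green, teal, white from A, E, G, H.
That leaves A = purple.
E must be grey (only option left). Remove grey from F.
So pink goes to F.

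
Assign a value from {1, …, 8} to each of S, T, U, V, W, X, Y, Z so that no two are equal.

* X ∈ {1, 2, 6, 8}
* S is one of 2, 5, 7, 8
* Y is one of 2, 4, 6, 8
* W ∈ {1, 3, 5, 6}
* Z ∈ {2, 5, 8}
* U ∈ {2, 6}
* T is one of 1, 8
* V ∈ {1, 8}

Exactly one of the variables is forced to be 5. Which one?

Among the 8 variables, 3 fits only W (and all 8 values in {1, 2, 3, 4, 5, 6, 7, 8} must be used), so W = 3.
The 7 still-open variables draw from only 7 values {1, 2, 4, 5, 6, 7, 8}, so each is used; only Y can be 4, hence Y = 4.
The 6 still-open variables draw from only 6 values {1, 2, 5, 6, 7, 8}, so each is used; only S can be 7, hence S = 7.
The 5 still-open variables together cover exactly {1, 2, 5, 6, 8} — 5 values for 5 variables — and 5 appears only in Z's list, so Z = 5.

Z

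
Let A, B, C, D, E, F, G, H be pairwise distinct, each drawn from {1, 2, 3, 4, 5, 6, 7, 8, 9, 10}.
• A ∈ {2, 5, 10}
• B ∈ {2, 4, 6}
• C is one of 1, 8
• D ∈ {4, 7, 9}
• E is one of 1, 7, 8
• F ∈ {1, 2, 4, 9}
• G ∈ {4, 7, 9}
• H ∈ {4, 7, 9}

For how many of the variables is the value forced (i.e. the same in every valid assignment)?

2

D, G, H between them cover only {4, 7, 9} — a naked triple. Remove those values from B, E, F.
The 2 variables C and E are confined to {1, 8}, which locks those values in; drop them from F.
F's domain is down to {2}, so F = 2. So A, B can't be 2.
That leaves B = 6.
Determined: B=6, F=2. The other variables each still have more than one consistent value. That makes 2.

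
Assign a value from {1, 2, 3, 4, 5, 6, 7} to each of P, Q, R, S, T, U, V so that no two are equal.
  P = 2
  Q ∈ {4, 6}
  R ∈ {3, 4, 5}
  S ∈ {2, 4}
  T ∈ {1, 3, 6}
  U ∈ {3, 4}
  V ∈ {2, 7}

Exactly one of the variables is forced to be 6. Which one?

Q

P must be 2 (only option left). So S, V can't be 2.
S has just one choice, so S = 4. So Q, R, U can't be 4.
So 6 goes to Q.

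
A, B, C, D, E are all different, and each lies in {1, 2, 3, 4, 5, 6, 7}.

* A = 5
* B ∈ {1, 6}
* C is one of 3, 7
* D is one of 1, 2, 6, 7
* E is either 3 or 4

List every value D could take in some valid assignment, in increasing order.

A must be 5 (only option left).
No further eliminations apply; D can still be any of 1, 2, 6, 7.

1, 2, 6, 7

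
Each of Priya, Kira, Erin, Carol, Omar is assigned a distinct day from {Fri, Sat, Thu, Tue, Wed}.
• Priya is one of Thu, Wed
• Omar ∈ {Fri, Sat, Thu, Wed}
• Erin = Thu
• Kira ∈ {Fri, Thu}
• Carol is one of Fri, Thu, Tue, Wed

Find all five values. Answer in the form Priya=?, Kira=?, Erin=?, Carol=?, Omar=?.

Erin has just one choice, so Erin = Thu. Eliminate Thu elsewhere: Priya, Kira, Carol, Omar.
Priya must be Wed (only option left). Strike Wed from Carol, Omar.
That leaves Kira = Fri. So Carol, Omar can't be Fri.
That leaves Carol = Tue.
Omar has just one choice, so Omar = Sat.

Priya=Wed, Kira=Fri, Erin=Thu, Carol=Tue, Omar=Sat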